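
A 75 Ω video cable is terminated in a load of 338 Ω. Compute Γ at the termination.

Γ = 0.637

Γ = (Z_L − Z_0)/(Z_L + Z_0) = (338 − 75)/(338 + 75) = 263/413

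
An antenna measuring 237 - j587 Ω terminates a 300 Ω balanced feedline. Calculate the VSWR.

Γ = (Z_L − Z_0)/(Z_L + Z_0) = (-63 − j587)/(537 − j587)
|Γ| = 590/796 = 0.742
VSWR = (1 + |Γ|)/(1 − |Γ|) = 1.74/0.258

VSWR ≈ 6.75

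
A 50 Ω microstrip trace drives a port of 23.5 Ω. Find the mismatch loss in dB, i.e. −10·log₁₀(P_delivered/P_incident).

mismatch loss ≈ 0.605 dB

Γ = (23.5 − 50)/(23.5 + 50) = -0.361
|Γ|² = 0.13, so P_del/P_inc = 1 − |Γ|² = 0.87
ML = −10·log₁₀(1 − |Γ|²)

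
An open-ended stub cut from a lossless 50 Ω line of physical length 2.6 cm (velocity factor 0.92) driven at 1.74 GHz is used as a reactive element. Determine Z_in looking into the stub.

Z_in ≈ −j30 Ω

λ = v/f = 0.92·c / 1.74 GHz = 0.159 m
βl = 2π·l/λ = 2π × 0.164 = 59°
tan(βl) = 1.66
For an open-ended stub, Z_in = −jZ_0·cot(βl) = −jZ_0/tan(βl)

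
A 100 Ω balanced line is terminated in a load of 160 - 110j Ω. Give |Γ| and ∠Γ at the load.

Γ = (Z_L − Z_0)/(Z_L + Z_0) = (60 − j110)/(260 − j110)
|Γ| = 125/282 = 0.444

Γ ≈ 0.444 ∠ -38.5°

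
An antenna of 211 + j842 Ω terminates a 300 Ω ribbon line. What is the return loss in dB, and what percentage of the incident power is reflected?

RL ≈ 1.31 dB; 73.9% of incident power reflected

Γ = (-89 + j842)/(511 + j842), |Γ| = 0.86
RL = −20·log₁₀(0.86) = 1.31 dB
P_refl/P_inc = |Γ|² = 0.739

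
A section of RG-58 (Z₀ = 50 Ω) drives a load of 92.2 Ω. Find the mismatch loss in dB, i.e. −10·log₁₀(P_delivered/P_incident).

mismatch loss ≈ 0.4 dB

Γ = (92.2 − 50)/(92.2 + 50) = 0.297
|Γ|² = 0.0881, so P_del/P_inc = 1 − |Γ|² = 0.912
ML = −10·log₁₀(1 − |Γ|²)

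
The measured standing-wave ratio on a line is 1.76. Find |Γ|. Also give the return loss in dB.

|Γ| = (S − 1)/(S + 1) = (1.76 − 1)/(1.76 + 1) = 0.76/2.76
RL = −20·log₁₀|Γ| = −20·log₁₀(0.275)

|Γ| ≈ 0.275; return loss ≈ 11.2 dB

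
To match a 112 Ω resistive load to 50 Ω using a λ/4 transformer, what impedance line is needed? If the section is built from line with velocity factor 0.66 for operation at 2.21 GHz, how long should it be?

Z_qwt ≈ 74.8 Ω; length ≈ 2.24 cm

Z_qwt = √(Z_0·R_L) = √(50 × 112) = √5600
λ = 0.66·c/f = 0.0896 m, so l = λ/4 = 0.0224 m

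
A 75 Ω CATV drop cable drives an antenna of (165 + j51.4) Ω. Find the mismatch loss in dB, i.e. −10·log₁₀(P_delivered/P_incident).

Γ = (90 + j51.4)/(240 + j51.4), |Γ| = 0.422
|Γ|² = 0.178, so P_del/P_inc = 1 − |Γ|² = 0.822
ML = −10·log₁₀(1 − |Γ|²)

mismatch loss ≈ 0.853 dB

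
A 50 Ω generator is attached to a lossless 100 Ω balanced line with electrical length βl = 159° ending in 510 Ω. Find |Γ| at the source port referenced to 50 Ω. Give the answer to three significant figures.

tan(βl) = -0.384
Z_in = Z_0·(Z_L + jZ_0·tanβl)/(Z_0 + jZ_L·tanβl) = 121 + j199 Ω
Γ_s = (Z_in − Z_s)/(Z_in + Z_s) = (71.1 + j199)/(171 + j199), |Γ_s| = 0.805

|Γ| ≈ 0.805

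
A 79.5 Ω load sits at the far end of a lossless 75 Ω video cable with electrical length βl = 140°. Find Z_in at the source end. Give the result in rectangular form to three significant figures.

tan(βl) = tan(140°) = -0.839
Z_in = Z_0·(Z_L + jZ_0·tanβl)/(Z_0 + jZ_L·tanβl)
     = 75·(79.5 − j62.9)/(75 − j66.7)

Z_in ≈ 75.6 + j4.34 Ω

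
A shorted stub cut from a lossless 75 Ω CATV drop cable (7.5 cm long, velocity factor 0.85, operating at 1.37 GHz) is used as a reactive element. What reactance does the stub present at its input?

λ = v/f = 0.85·c / 1.37 GHz = 0.186 m
βl = 2π·l/λ = 2π × 0.403 = 145°
tan(βl) = -0.699
For a shorted stub, Z_in = jZ_0·tan(βl)

X_in ≈ -52.4 Ω (capacitive)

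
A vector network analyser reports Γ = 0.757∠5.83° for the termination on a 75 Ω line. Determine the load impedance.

Z_L ≈ 479 + j172 Ω

Z_L = Z_0·(1 + Γ)/(1 − Γ) = 75·(1.75 + j0.0769)/(0.247 − j0.0769)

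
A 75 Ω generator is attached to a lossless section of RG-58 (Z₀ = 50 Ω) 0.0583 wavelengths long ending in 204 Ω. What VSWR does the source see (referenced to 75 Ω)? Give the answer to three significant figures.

VSWR ≈ 3.18

βl = 2π × 0.0583 = 21°
tan(βl) = 0.384
Z_in = Z_0·(Z_L + jZ_0·tanβl)/(Z_0 + jZ_L·tanβl) = 67.8 − j87 Ω
Γ_s = (Z_in − Z_s)/(Z_in + Z_s) = (-7.16 − j87)/(143 − j87), |Γ_s| = 0.522
VSWR = (1 + |Γ_s|)/(1 − |Γ_s|)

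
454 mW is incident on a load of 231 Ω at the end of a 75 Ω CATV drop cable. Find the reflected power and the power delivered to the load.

Γ = (231 − 75)/(231 + 75) = 0.51
|Γ|² = 0.26
P_refl = |Γ|²·P_inc = 118 mW, P_del = (1 − |Γ|²)·P_inc = 336 mW

P_reflected ≈ 118 mW; P_delivered ≈ 336 mW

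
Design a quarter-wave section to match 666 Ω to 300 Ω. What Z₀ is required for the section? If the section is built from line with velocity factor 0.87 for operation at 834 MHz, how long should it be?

Z_qwt ≈ 447 Ω; length ≈ 7.82 cm

Z_qwt = √(Z_0·R_L) = √(300 × 666) = √199800
λ = 0.87·c/f = 0.313 m, so l = λ/4 = 0.0782 m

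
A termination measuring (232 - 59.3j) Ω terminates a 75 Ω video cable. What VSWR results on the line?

VSWR ≈ 3.32

Γ = (Z_L − Z_0)/(Z_L + Z_0) = (157 − j59.3)/(307 − j59.3)
|Γ| = 168/313 = 0.537
VSWR = (1 + |Γ|)/(1 − |Γ|) = 1.54/0.463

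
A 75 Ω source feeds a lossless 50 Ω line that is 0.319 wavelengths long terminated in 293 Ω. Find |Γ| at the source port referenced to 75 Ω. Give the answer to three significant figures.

|Γ| ≈ 0.776

βl = 2π × 0.319 = 115°
tan(βl) = -2.16
Z_in = Z_0·(Z_L + jZ_0·tanβl)/(Z_0 + jZ_L·tanβl) = 10.3 + j22.3 Ω
Γ_s = (Z_in − Z_s)/(Z_in + Z_s) = (-64.7 + j22.3)/(85.3 + j22.3), |Γ_s| = 0.776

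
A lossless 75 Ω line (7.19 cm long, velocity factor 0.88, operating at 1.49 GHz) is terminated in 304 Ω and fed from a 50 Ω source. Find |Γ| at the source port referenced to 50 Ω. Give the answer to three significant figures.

λ = v/f = 0.88·c / 1.49 GHz = 0.177 m
βl = 2π·l/λ = 2π × 0.406 = 146°
tan(βl) = -0.672
Z_in = Z_0·(Z_L + jZ_0·tanβl)/(Z_0 + jZ_L·tanβl) = 52.4 + j92.3 Ω
Γ_s = (Z_in − Z_s)/(Z_in + Z_s) = (2.39 + j92.3)/(102 + j92.3), |Γ_s| = 0.67

|Γ| ≈ 0.67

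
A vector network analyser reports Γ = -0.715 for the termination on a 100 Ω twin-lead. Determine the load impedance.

Z_L ≈ 16.6 Ω

Z_L = Z_0·(1 + Γ)/(1 − Γ) = 100·(0.285)/(1.71)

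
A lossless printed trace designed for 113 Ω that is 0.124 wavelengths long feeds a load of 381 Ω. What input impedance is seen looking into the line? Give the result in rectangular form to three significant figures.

Z_in ≈ 62.3 − j95.7 Ω

βl = 2π × 0.124 = 44.6°
tan(βl) = tan(44.6°) = 0.988
Z_in = Z_0·(Z_L + jZ_0·tanβl)/(Z_0 + jZ_L·tanβl)
     = 113·(381 + j112)/(113 + j376)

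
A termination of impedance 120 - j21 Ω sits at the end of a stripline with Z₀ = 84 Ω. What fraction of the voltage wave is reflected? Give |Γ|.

|Γ| ≈ 0.203

Γ = (Z_L − Z_0)/(Z_L + Z_0) = (36 − j21)/(204 − j21)
|Γ| = 41.7/205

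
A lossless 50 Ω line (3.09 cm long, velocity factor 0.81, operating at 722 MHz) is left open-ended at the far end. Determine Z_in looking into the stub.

Z_in ≈ −j76.8 Ω

λ = v/f = 0.81·c / 722 MHz = 0.337 m
βl = 2π·l/λ = 2π × 0.0918 = 33.1°
tan(βl) = 0.651
For an open-ended stub, Z_in = −jZ_0·cot(βl) = −jZ_0/tan(βl)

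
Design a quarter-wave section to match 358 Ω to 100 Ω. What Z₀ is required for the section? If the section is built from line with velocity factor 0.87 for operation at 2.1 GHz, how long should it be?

Z_qwt ≈ 189 Ω; length ≈ 3.11 cm

Z_qwt = √(Z_0·R_L) = √(100 × 358) = √35800
λ = 0.87·c/f = 0.124 m, so l = λ/4 = 0.0311 m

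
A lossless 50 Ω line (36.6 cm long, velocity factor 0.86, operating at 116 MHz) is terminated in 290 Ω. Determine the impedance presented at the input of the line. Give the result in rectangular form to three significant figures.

λ = v/f = 0.86·c / 116 MHz = 2.22 m
βl = 2π·l/λ = 2π × 0.165 = 59.2°
tan(βl) = tan(59.2°) = 1.68
Z_in = Z_0·(Z_L + jZ_0·tanβl)/(Z_0 + jZ_L·tanβl)
     = 50·(290 + j84)/(50 + j487)

Z_in ≈ 11.6 − j28.6 Ω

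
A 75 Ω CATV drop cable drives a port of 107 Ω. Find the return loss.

RL ≈ 15.1 dB

Γ = (107 − 75)/(107 + 75) = 0.176
RL = −20·log₁₀|Γ| = −20·log₁₀(0.176)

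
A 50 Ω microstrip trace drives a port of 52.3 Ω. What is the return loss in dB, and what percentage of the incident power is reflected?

RL ≈ 33 dB; 0.0505% of incident power reflected

Γ = (52.3 − 50)/(52.3 + 50) = 0.0225
RL = −20·log₁₀(0.0225) = 33 dB
P_refl/P_inc = |Γ|² = 0.000505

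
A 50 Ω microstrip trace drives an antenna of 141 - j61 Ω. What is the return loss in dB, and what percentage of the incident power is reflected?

Γ = (91 − j61)/(191 − j61), |Γ| = 0.546
RL = −20·log₁₀(0.546) = 5.25 dB
P_refl/P_inc = |Γ|² = 0.299

RL ≈ 5.25 dB; 29.9% of incident power reflected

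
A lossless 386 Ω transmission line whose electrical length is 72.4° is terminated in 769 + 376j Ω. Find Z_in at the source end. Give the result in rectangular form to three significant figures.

tan(βl) = tan(72.4°) = 3.15
Z_in = Z_0·(Z_L + jZ_0·tanβl)/(Z_0 + jZ_L·tanβl)
     = 386·(769 + j1590)/(-799 + j2420)

Z_in ≈ 192 − j186 Ω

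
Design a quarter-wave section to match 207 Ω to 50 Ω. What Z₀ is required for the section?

Z_qwt ≈ 102 Ω

Z_qwt = √(Z_0·R_L) = √(50 × 207) = √10350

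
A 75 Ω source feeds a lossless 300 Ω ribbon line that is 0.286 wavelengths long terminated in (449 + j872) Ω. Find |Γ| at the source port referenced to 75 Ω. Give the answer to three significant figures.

|Γ| ≈ 0.332

βl = 2π × 0.286 = 103°
tan(βl) = -4.35
Z_in = Z_0·(Z_L + jZ_0·tanβl)/(Z_0 + jZ_L·tanβl) = 39.1 − j13 Ω
Γ_s = (Z_in − Z_s)/(Z_in + Z_s) = (-35.9 − j13)/(114 − j13), |Γ_s| = 0.332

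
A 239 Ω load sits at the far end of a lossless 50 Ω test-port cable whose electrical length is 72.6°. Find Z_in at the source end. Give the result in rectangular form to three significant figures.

tan(βl) = tan(72.6°) = 3.19
Z_in = Z_0·(Z_L + jZ_0·tanβl)/(Z_0 + jZ_L·tanβl)
     = 50·(239 + j160)/(50 + j763)

Z_in ≈ 11.4 − j14.9 Ω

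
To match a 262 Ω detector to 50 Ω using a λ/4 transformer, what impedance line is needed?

Z_qwt = √(Z_0·R_L) = √(50 × 262) = √13100

Z_qwt ≈ 114 Ω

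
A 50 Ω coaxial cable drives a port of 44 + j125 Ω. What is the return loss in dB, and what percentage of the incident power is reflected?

RL ≈ 1.94 dB; 64% of incident power reflected

Γ = (-6 + j125)/(94 + j125), |Γ| = 0.8
RL = −20·log₁₀(0.8) = 1.94 dB
P_refl/P_inc = |Γ|² = 0.64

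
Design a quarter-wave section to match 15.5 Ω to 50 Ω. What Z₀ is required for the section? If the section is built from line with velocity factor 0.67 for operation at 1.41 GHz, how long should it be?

Z_qwt = √(Z_0·R_L) = √(50 × 15.5) = √775
λ = 0.67·c/f = 0.143 m, so l = λ/4 = 0.0356 m

Z_qwt ≈ 27.8 Ω; length ≈ 3.56 cm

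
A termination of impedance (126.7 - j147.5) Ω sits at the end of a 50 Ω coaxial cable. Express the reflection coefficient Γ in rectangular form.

Γ = (Z_L − Z_0)/(Z_L + Z_0) = (76.7 − j147.5)/(176.7 − j147.5)

Γ ≈ 0.666 − j0.278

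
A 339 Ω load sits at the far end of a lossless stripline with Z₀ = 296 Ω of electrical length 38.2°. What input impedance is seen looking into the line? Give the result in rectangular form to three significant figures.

Z_in ≈ 303 − j40.1 Ω

tan(βl) = tan(38.2°) = 0.787
Z_in = Z_0·(Z_L + jZ_0·tanβl)/(Z_0 + jZ_L·tanβl)
     = 296·(339 + j233)/(296 + j267)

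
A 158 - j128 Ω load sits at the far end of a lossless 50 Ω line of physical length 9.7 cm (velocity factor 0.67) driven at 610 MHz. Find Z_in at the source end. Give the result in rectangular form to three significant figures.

Z_in ≈ 11.3 + j22.4 Ω

λ = v/f = 0.67·c / 610 MHz = 0.33 m
βl = 2π·l/λ = 2π × 0.294 = 106°
tan(βl) = tan(106°) = -3.49
Z_in = Z_0·(Z_L + jZ_0·tanβl)/(Z_0 + jZ_L·tanβl)
     = 50·(158 − j303)/(-397 − j552)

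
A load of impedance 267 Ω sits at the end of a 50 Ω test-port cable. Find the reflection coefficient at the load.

Γ = 0.685

Γ = (Z_L − Z_0)/(Z_L + Z_0) = (267 − 50)/(267 + 50) = 217/317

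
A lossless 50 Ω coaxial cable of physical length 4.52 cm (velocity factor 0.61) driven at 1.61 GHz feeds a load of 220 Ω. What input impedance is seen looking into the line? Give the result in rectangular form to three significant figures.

Z_in ≈ 28.9 + j58 Ω

λ = v/f = 0.61·c / 1.61 GHz = 0.114 m
βl = 2π·l/λ = 2π × 0.398 = 143°
tan(βl) = tan(143°) = -0.749
Z_in = Z_0·(Z_L + jZ_0·tanβl)/(Z_0 + jZ_L·tanβl)
     = 50·(220 − j37.5)/(50 − j165)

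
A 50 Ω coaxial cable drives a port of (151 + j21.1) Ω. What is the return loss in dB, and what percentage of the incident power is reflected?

Γ = (101 + j21.1)/(201 + j21.1), |Γ| = 0.511
RL = −20·log₁₀(0.511) = 5.84 dB
P_refl/P_inc = |Γ|² = 0.261

RL ≈ 5.84 dB; 26.1% of incident power reflected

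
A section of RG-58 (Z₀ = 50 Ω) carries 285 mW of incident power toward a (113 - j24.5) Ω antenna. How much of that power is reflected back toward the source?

|Γ| = |(63 − j24.5)/(163 − j24.5)| = 0.41
|Γ|² = 0.168
P_refl = |Γ|²·P_inc = 47.9 mW, P_del = (1 − |Γ|²)·P_inc = 237 mW

P_reflected ≈ 47.9 mW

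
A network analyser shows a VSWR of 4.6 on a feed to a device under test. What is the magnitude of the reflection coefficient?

|Γ| ≈ 0.643

|Γ| = (S − 1)/(S + 1) = (4.6 − 1)/(4.6 + 1) = 3.6/5.6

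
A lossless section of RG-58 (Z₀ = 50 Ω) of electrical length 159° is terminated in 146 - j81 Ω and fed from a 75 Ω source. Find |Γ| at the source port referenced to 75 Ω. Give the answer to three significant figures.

|Γ| ≈ 0.468

tan(βl) = -0.384
Z_in = Z_0·(Z_L + jZ_0·tanβl)/(Z_0 + jZ_L·tanβl) = 120 + j89.9 Ω
Γ_s = (Z_in − Z_s)/(Z_in + Z_s) = (44.7 + j89.9)/(195 + j89.9), |Γ_s| = 0.468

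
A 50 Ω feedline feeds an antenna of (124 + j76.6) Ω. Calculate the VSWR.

Γ = (Z_L − Z_0)/(Z_L + Z_0) = (74 + j76.6)/(174 + j76.6)
|Γ| = 107/190 = 0.56
VSWR = (1 + |Γ|)/(1 − |Γ|) = 1.56/0.44

VSWR ≈ 3.55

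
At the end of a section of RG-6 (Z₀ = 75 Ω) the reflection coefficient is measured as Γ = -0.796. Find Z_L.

Z_L = Z_0·(1 + Γ)/(1 − Γ) = 75·(0.204)/(1.8)

Z_L ≈ 8.52 Ω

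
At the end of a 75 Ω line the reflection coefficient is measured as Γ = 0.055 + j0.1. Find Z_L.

Z_L ≈ 82 + j16.6 Ω

Z_L = Z_0·(1 + Γ)/(1 − Γ) = 75·(1.05 + j0.1)/(0.945 − j0.1)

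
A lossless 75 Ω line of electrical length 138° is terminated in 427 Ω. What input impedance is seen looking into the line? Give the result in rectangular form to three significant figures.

tan(βl) = tan(138°) = -0.9
Z_in = Z_0·(Z_L + jZ_0·tanβl)/(Z_0 + jZ_L·tanβl)
     = 75·(427 − j67.5)/(75 − j384)

Z_in ≈ 28.3 + j77.8 Ω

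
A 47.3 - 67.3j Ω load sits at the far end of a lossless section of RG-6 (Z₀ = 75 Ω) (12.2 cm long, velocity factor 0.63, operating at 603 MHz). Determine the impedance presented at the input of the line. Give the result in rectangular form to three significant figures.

λ = v/f = 0.63·c / 603 MHz = 0.313 m
βl = 2π·l/λ = 2π × 0.389 = 140°
tan(βl) = tan(140°) = -0.835
Z_in = Z_0·(Z_L + jZ_0·tanβl)/(Z_0 + jZ_L·tanβl)
     = 75·(47.3 − j130)/(18.8 − j39.5)

Z_in ≈ 236 − j22.4 Ω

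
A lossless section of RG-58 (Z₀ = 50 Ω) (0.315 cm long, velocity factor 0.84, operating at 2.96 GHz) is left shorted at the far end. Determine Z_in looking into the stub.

λ = v/f = 0.84·c / 2.96 GHz = 0.0851 m
βl = 2π·l/λ = 2π × 0.037 = 13.3°
tan(βl) = 0.237
For a shorted stub, Z_in = jZ_0·tan(βl)

Z_in ≈ +j11.8 Ω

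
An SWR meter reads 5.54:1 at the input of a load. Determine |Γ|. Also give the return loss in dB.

|Γ| ≈ 0.694; return loss ≈ 3.17 dB

|Γ| = (S − 1)/(S + 1) = (5.54 − 1)/(5.54 + 1) = 4.54/6.54
RL = −20·log₁₀|Γ| = −20·log₁₀(0.694)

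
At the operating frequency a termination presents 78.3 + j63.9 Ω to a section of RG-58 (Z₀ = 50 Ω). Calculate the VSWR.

VSWR ≈ 2.9

Γ = (Z_L − Z_0)/(Z_L + Z_0) = (28.3 + j63.9)/(128.3 + j63.9)
|Γ| = 69.9/143 = 0.488
VSWR = (1 + |Γ|)/(1 − |Γ|) = 1.49/0.512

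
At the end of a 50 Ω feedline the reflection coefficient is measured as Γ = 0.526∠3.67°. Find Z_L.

Z_L = Z_0·(1 + Γ)/(1 − Γ) = 50·(1.52 + j0.0337)/(0.475 − j0.0337)

Z_L ≈ 159 + j14.8 Ω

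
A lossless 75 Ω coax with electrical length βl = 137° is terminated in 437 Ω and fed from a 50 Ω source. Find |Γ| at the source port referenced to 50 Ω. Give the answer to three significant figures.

|Γ| ≈ 0.734

tan(βl) = -0.933
Z_in = Z_0·(Z_L + jZ_0·tanβl)/(Z_0 + jZ_L·tanβl) = 26.8 + j75.5 Ω
Γ_s = (Z_in − Z_s)/(Z_in + Z_s) = (-23.2 + j75.5)/(76.8 + j75.5), |Γ_s| = 0.734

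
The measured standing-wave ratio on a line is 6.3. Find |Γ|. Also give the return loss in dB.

|Γ| ≈ 0.726; return loss ≈ 2.78 dB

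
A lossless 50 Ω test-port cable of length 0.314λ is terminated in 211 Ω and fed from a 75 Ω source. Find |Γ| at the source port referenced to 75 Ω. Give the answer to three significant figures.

βl = 2π × 0.314 = 113°
tan(βl) = -2.35
Z_in = Z_0·(Z_L + jZ_0·tanβl)/(Z_0 + jZ_L·tanβl) = 13.9 + j19.9 Ω
Γ_s = (Z_in − Z_s)/(Z_in + Z_s) = (-61.1 + j19.9)/(88.9 + j19.9), |Γ_s| = 0.706

|Γ| ≈ 0.706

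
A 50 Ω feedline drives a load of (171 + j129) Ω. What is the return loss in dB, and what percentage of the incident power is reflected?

Γ = (121 + j129)/(221 + j129), |Γ| = 0.691
RL = −20·log₁₀(0.691) = 3.21 dB
P_refl/P_inc = |Γ|² = 0.478

RL ≈ 3.21 dB; 47.8% of incident power reflected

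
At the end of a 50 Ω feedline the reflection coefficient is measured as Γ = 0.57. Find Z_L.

Z_L = Z_0·(1 + Γ)/(1 − Γ) = 50·(1.57)/(0.43)

Z_L ≈ 183 Ω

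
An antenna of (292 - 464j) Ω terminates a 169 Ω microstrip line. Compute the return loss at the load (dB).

Γ = (123 − j464)/(461 − j464), |Γ| = 0.734
RL = −20·log₁₀|Γ| = −20·log₁₀(0.734)

RL ≈ 2.69 dB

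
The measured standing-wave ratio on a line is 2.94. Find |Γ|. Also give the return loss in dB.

|Γ| = (S − 1)/(S + 1) = (2.94 − 1)/(2.94 + 1) = 1.94/3.94
RL = −20·log₁₀|Γ| = −20·log₁₀(0.492)

|Γ| ≈ 0.492; return loss ≈ 6.15 dB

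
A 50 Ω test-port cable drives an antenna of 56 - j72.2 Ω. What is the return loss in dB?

RL ≈ 4.96 dB

Γ = (6 − j72.2)/(106 − j72.2), |Γ| = 0.565
RL = −20·log₁₀|Γ| = −20·log₁₀(0.565)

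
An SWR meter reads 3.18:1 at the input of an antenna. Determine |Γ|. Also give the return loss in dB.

|Γ| ≈ 0.522; return loss ≈ 5.65 dB

|Γ| = (S − 1)/(S + 1) = (3.18 − 1)/(3.18 + 1) = 2.18/4.18
RL = −20·log₁₀|Γ| = −20·log₁₀(0.522)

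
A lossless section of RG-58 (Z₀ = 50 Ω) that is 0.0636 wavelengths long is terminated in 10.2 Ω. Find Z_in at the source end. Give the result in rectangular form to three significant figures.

Z_in ≈ 11.9 + j20.1 Ω

βl = 2π × 0.0636 = 22.9°
tan(βl) = tan(22.9°) = 0.422
Z_in = Z_0·(Z_L + jZ_0·tanβl)/(Z_0 + jZ_L·tanβl)
     = 50·(10.2 + j21.1)/(50 + j4.31)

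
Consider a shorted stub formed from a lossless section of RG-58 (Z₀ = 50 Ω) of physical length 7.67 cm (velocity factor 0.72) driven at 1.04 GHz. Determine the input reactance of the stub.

X_in ≈ -53.7 Ω (capacitive)

λ = v/f = 0.72·c / 1.04 GHz = 0.208 m
βl = 2π·l/λ = 2π × 0.369 = 133°
tan(βl) = -1.07
For a shorted stub, Z_in = jZ_0·tan(βl)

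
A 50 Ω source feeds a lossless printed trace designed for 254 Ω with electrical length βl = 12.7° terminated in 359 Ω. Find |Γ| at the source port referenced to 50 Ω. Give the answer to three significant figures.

tan(βl) = 0.225
Z_in = Z_0·(Z_L + jZ_0·tanβl)/(Z_0 + jZ_L·tanβl) = 342 − j51.8 Ω
Γ_s = (Z_in − Z_s)/(Z_in + Z_s) = (292 − j51.8)/(392 − j51.8), |Γ_s| = 0.75

|Γ| ≈ 0.75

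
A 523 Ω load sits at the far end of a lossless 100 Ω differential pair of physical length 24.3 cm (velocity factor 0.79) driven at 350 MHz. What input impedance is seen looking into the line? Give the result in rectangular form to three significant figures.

λ = v/f = 0.79·c / 350 MHz = 0.677 m
βl = 2π·l/λ = 2π × 0.359 = 129°
tan(βl) = tan(129°) = -1.23
Z_in = Z_0·(Z_L + jZ_0·tanβl)/(Z_0 + jZ_L·tanβl)
     = 100·(523 − j123)/(100 − j641)

Z_in ≈ 31.1 + j76.7 Ω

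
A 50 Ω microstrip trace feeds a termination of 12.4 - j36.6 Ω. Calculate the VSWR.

Γ = (Z_L − Z_0)/(Z_L + Z_0) = (-37.6 − j36.6)/(62.4 − j36.6)
|Γ| = 52.5/72.3 = 0.725
VSWR = (1 + |Γ|)/(1 − |Γ|) = 1.73/0.275

VSWR ≈ 6.28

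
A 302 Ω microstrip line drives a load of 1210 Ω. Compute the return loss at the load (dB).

RL ≈ 4.43 dB

Γ = (1210 − 302)/(1210 + 302) = 0.601
RL = −20·log₁₀|Γ| = −20·log₁₀(0.601)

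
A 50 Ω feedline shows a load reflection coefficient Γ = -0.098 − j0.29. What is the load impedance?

Z_L ≈ 35.1 − j22.5 Ω

Z_L = Z_0·(1 + Γ)/(1 − Γ) = 50·(0.902 − j0.29)/(1.1 + j0.29)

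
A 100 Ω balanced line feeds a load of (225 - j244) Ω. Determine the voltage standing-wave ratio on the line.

Γ = (Z_L − Z_0)/(Z_L + Z_0) = (125 − j244)/(325 − j244)
|Γ| = 274/406 = 0.675
VSWR = (1 + |Γ|)/(1 − |Γ|) = 1.67/0.325

VSWR ≈ 5.15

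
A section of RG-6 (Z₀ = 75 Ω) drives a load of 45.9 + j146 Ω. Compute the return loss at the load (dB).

RL ≈ 2.1 dB

Γ = (-29.1 + j146)/(120.9 + j146), |Γ| = 0.785
RL = −20·log₁₀|Γ| = −20·log₁₀(0.785)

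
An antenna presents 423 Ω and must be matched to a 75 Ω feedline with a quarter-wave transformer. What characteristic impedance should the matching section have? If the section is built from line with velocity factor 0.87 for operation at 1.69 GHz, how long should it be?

Z_qwt = √(Z_0·R_L) = √(75 × 423) = √31720
λ = 0.87·c/f = 0.154 m, so l = λ/4 = 0.0386 m

Z_qwt ≈ 178 Ω; length ≈ 3.86 cm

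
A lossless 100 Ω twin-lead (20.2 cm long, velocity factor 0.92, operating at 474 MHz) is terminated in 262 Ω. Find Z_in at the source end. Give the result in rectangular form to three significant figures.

Z_in ≈ 53 + j55.6 Ω

λ = v/f = 0.92·c / 474 MHz = 0.582 m
βl = 2π·l/λ = 2π × 0.347 = 125°
tan(βl) = tan(125°) = -1.43
Z_in = Z_0·(Z_L + jZ_0·tanβl)/(Z_0 + jZ_L·tanβl)
     = 100·(262 − j143)/(100 − j376)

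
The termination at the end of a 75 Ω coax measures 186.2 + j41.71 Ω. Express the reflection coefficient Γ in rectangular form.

Γ = (Z_L − Z_0)/(Z_L + Z_0) = (111.2 + j41.71)/(261.2 + j41.71)

Γ ≈ 0.44 + j0.0894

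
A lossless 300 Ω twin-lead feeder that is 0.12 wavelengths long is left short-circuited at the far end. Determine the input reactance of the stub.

βl = 2π × 0.12 = 43.2°
tan(βl) = 0.939
For a short-circuited stub, Z_in = jZ_0·tan(βl)

X_in ≈ 282 Ω (inductive)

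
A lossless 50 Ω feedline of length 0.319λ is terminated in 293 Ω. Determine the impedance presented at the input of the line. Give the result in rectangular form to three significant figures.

Z_in ≈ 10.3 + j22.3 Ω

βl = 2π × 0.319 = 115°
tan(βl) = tan(115°) = -2.16
Z_in = Z_0·(Z_L + jZ_0·tanβl)/(Z_0 + jZ_L·tanβl)
     = 50·(293 − j108)/(50 − j633)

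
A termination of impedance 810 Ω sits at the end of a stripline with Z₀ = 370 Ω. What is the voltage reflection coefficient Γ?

Γ = (Z_L − Z_0)/(Z_L + Z_0) = (810 − 370)/(810 + 370) = 440/1180

Γ = 0.373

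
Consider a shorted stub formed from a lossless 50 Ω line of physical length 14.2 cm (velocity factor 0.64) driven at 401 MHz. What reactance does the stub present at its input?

λ = v/f = 0.64·c / 401 MHz = 0.479 m
βl = 2π·l/λ = 2π × 0.297 = 107°
tan(βl) = -3.32
For a shorted stub, Z_in = jZ_0·tan(βl)

X_in ≈ -166 Ω (capacitive)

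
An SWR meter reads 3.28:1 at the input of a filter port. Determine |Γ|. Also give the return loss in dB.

|Γ| = (S − 1)/(S + 1) = (3.28 − 1)/(3.28 + 1) = 2.28/4.28
RL = −20·log₁₀|Γ| = −20·log₁₀(0.533)

|Γ| ≈ 0.533; return loss ≈ 5.47 dB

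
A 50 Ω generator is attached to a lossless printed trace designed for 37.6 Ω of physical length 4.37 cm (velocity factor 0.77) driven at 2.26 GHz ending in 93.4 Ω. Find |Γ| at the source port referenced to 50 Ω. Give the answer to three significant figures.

λ = v/f = 0.77·c / 2.26 GHz = 0.102 m
βl = 2π·l/λ = 2π × 0.428 = 154°
tan(βl) = -0.49
Z_in = Z_0·(Z_L + jZ_0·tanβl)/(Z_0 + jZ_L·tanβl) = 46.7 + j38.4 Ω
Γ_s = (Z_in − Z_s)/(Z_in + Z_s) = (-3.29 + j38.4)/(96.7 + j38.4), |Γ_s| = 0.37

|Γ| ≈ 0.37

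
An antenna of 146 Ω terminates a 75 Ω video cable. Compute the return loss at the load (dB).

Γ = (146 − 75)/(146 + 75) = 0.321
RL = −20·log₁₀|Γ| = −20·log₁₀(0.321)

RL ≈ 9.86 dB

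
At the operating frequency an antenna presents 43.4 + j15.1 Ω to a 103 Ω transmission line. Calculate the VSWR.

VSWR ≈ 2.43

Γ = (Z_L − Z_0)/(Z_L + Z_0) = (-59.6 + j15.1)/(146.4 + j15.1)
|Γ| = 61.5/147 = 0.418
VSWR = (1 + |Γ|)/(1 − |Γ|) = 1.42/0.582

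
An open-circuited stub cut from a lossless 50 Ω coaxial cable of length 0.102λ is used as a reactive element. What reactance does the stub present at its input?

βl = 2π × 0.102 = 36.7°
tan(βl) = 0.746
For an open-circuited stub, Z_in = −jZ_0·cot(βl) = −jZ_0/tan(βl)

X_in ≈ -67 Ω (capacitive)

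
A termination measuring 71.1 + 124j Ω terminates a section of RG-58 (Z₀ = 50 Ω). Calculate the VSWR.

Γ = (Z_L − Z_0)/(Z_L + Z_0) = (21.1 + j124)/(121.1 + j124)
|Γ| = 126/173 = 0.726
VSWR = (1 + |Γ|)/(1 − |Γ|) = 1.73/0.274

VSWR ≈ 6.29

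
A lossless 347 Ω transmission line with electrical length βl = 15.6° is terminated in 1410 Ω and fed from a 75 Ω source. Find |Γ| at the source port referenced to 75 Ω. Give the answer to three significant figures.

tan(βl) = 0.279
Z_in = Z_0·(Z_L + jZ_0·tanβl)/(Z_0 + jZ_L·tanβl) = 665 − j657 Ω
Γ_s = (Z_in − Z_s)/(Z_in + Z_s) = (590 − j657)/(740 − j657), |Γ_s| = 0.892

|Γ| ≈ 0.892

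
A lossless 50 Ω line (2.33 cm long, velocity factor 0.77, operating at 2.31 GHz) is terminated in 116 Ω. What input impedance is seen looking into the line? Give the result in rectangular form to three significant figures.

Z_in ≈ 21.8 − j4.36 Ω

λ = v/f = 0.77·c / 2.31 GHz = 0.1 m
βl = 2π·l/λ = 2π × 0.233 = 83.9°
tan(βl) = tan(83.9°) = 9.33
Z_in = Z_0·(Z_L + jZ_0·tanβl)/(Z_0 + jZ_L·tanβl)
     = 50·(116 + j466)/(50 + j1080)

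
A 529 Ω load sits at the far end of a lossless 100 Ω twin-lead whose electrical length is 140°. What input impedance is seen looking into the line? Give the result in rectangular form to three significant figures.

tan(βl) = tan(140°) = -0.839
Z_in = Z_0·(Z_L + jZ_0·tanβl)/(Z_0 + jZ_L·tanβl)
     = 100·(529 − j83.9)/(100 − j444)

Z_in ≈ 43.5 + j109 Ω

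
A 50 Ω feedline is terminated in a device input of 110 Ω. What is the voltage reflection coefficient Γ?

Γ = 0.375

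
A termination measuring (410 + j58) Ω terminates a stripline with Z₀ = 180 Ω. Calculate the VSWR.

VSWR ≈ 2.33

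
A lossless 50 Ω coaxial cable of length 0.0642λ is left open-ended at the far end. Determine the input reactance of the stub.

βl = 2π × 0.0642 = 23.1°
tan(βl) = 0.427
For an open-ended stub, Z_in = −jZ_0·cot(βl) = −jZ_0/tan(βl)

X_in ≈ -117 Ω (capacitive)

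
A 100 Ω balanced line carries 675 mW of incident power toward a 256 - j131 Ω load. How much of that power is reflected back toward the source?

|Γ| = |(156 − j131)/(356 − j131)| = 0.537
|Γ|² = 0.288
P_refl = |Γ|²·P_inc = 195 mW, P_del = (1 − |Γ|²)·P_inc = 480 mW

P_reflected ≈ 195 mW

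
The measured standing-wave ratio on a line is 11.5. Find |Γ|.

|Γ| = (S − 1)/(S + 1) = (11.5 − 1)/(11.5 + 1) = 10.5/12.5

|Γ| ≈ 0.84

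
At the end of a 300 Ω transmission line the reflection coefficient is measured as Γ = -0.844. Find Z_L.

Z_L = Z_0·(1 + Γ)/(1 − Γ) = 300·(0.156)/(1.84)

Z_L ≈ 25.4 Ω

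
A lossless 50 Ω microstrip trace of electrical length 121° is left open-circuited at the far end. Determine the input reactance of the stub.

tan(βl) = -1.66
For an open-circuited stub, Z_in = −jZ_0·cot(βl) = −jZ_0/tan(βl)

X_in ≈ 30 Ω (inductive)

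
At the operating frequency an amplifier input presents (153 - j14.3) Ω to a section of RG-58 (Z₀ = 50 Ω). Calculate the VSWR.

Γ = (Z_L − Z_0)/(Z_L + Z_0) = (103 − j14.3)/(203 − j14.3)
|Γ| = 104/204 = 0.511
VSWR = (1 + |Γ|)/(1 − |Γ|) = 1.51/0.489

VSWR ≈ 3.09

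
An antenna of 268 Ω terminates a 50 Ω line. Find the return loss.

Γ = (268 − 50)/(268 + 50) = 0.686
RL = −20·log₁₀|Γ| = −20·log₁₀(0.686)

RL ≈ 3.28 dB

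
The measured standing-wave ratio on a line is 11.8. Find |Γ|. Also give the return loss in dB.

|Γ| = (S − 1)/(S + 1) = (11.8 − 1)/(11.8 + 1) = 10.8/12.8
RL = −20·log₁₀|Γ| = −20·log₁₀(0.844)

|Γ| ≈ 0.844; return loss ≈ 1.48 dB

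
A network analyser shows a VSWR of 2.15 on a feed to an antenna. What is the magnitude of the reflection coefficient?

|Γ| = (S − 1)/(S + 1) = (2.15 − 1)/(2.15 + 1) = 1.15/3.15

|Γ| ≈ 0.365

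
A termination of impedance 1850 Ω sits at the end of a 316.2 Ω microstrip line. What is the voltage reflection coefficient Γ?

Γ = (Z_L − Z_0)/(Z_L + Z_0) = (1850 − 316.2)/(1850 + 316.2) = 1534/2166

Γ = 0.708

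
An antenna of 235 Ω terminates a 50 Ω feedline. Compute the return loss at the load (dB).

Γ = (235 − 50)/(235 + 50) = 0.649
RL = −20·log₁₀|Γ| = −20·log₁₀(0.649)

RL ≈ 3.75 dB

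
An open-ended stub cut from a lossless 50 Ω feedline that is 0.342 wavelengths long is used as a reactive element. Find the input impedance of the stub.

Z_in ≈ +j32.6 Ω

βl = 2π × 0.342 = 123°
tan(βl) = -1.53
For an open-ended stub, Z_in = −jZ_0·cot(βl) = −jZ_0/tan(βl)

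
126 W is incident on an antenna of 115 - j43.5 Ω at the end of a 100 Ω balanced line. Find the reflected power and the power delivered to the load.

|Γ| = |(15 − j43.5)/(215 − j43.5)| = 0.21
|Γ|² = 0.044
P_refl = |Γ|²·P_inc = 5.54 W, P_del = (1 − |Γ|²)·P_inc = 120 W

P_reflected ≈ 5.54 W; P_delivered ≈ 120 W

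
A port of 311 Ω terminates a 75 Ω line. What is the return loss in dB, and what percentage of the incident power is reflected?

Γ = (311 − 75)/(311 + 75) = 0.611
RL = −20·log₁₀(0.611) = 4.27 dB
P_refl/P_inc = |Γ|² = 0.374

RL ≈ 4.27 dB; 37.4% of incident power reflected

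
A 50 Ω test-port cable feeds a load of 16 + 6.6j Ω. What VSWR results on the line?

VSWR ≈ 3.19

Γ = (Z_L − Z_0)/(Z_L + Z_0) = (-34 + j6.6)/(66 + j6.6)
|Γ| = 34.6/66.3 = 0.522
VSWR = (1 + |Γ|)/(1 − |Γ|) = 1.52/0.478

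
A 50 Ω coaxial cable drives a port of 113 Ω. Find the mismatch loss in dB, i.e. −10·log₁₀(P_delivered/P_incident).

Γ = (113 − 50)/(113 + 50) = 0.387
|Γ|² = 0.149, so P_del/P_inc = 1 − |Γ|² = 0.851
ML = −10·log₁₀(1 − |Γ|²)

mismatch loss ≈ 0.703 dB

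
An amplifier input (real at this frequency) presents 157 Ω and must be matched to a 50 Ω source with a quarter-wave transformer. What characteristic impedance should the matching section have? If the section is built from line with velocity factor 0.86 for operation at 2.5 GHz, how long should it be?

Z_qwt ≈ 88.6 Ω; length ≈ 2.58 cm

Z_qwt = √(Z_0·R_L) = √(50 × 157) = √7850
λ = 0.86·c/f = 0.103 m, so l = λ/4 = 0.0258 m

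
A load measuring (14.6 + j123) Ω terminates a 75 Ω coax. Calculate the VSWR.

Γ = (Z_L − Z_0)/(Z_L + Z_0) = (-60.4 + j123)/(89.6 + j123)
|Γ| = 137/152 = 0.9
VSWR = (1 + |Γ|)/(1 − |Γ|) = 1.9/0.0995

VSWR ≈ 19.1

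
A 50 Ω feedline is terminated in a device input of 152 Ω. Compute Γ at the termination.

Γ = 0.505

Γ = (Z_L − Z_0)/(Z_L + Z_0) = (152 − 50)/(152 + 50) = 102/202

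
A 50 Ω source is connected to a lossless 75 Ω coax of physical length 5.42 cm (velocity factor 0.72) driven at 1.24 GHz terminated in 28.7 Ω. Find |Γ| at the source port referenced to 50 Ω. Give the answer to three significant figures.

|Γ| ≈ 0.569

λ = v/f = 0.72·c / 1.24 GHz = 0.174 m
βl = 2π·l/λ = 2π × 0.311 = 112°
tan(βl) = -2.47
Z_in = Z_0·(Z_L + jZ_0·tanβl)/(Z_0 + jZ_L·tanβl) = 108 − j83.5 Ω
Γ_s = (Z_in − Z_s)/(Z_in + Z_s) = (57.8 − j83.5)/(158 − j83.5), |Γ_s| = 0.569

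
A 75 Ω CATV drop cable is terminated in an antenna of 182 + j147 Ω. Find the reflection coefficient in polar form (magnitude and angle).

Γ ≈ 0.614 ∠ 24.2°

Γ = (Z_L − Z_0)/(Z_L + Z_0) = (107 + j147)/(257 + j147)
|Γ| = 182/296 = 0.614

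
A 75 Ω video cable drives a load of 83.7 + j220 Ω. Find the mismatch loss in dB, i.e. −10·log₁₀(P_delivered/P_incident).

mismatch loss ≈ 4.67 dB

Γ = (8.7 + j220)/(158.7 + j220), |Γ| = 0.812
|Γ|² = 0.659, so P_del/P_inc = 1 − |Γ|² = 0.341
ML = −10·log₁₀(1 − |Γ|²)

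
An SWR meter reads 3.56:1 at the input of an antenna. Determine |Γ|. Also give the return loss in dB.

|Γ| = (S − 1)/(S + 1) = (3.56 − 1)/(3.56 + 1) = 2.56/4.56
RL = −20·log₁₀|Γ| = −20·log₁₀(0.561)

|Γ| ≈ 0.561; return loss ≈ 5.01 dB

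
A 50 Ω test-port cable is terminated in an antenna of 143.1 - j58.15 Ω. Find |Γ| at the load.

Γ = (Z_L − Z_0)/(Z_L + Z_0) = (93.1 − j58.15)/(193.1 − j58.15)
|Γ| = 110/202

|Γ| ≈ 0.544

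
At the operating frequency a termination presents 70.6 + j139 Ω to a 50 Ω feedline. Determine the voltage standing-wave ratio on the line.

Γ = (Z_L − Z_0)/(Z_L + Z_0) = (20.6 + j139)/(120.6 + j139)
|Γ| = 141/184 = 0.764
VSWR = (1 + |Γ|)/(1 − |Γ|) = 1.76/0.236

VSWR ≈ 7.46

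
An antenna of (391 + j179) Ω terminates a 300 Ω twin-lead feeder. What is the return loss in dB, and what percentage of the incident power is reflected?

RL ≈ 11 dB; 7.91% of incident power reflected

Γ = (91 + j179)/(691 + j179), |Γ| = 0.281
RL = −20·log₁₀(0.281) = 11 dB
P_refl/P_inc = |Γ|² = 0.0791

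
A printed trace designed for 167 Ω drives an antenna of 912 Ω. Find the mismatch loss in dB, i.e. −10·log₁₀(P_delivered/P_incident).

Γ = (912 − 167)/(912 + 167) = 0.69
|Γ|² = 0.477, so P_del/P_inc = 1 − |Γ|² = 0.523
ML = −10·log₁₀(1 − |Γ|²)

mismatch loss ≈ 2.81 dB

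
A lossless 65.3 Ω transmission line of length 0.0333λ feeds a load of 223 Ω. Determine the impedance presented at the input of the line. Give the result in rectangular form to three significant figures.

Z_in ≈ 153 − j96.9 Ω

βl = 2π × 0.0333 = 12°
tan(βl) = tan(12°) = 0.212
Z_in = Z_0·(Z_L + jZ_0·tanβl)/(Z_0 + jZ_L·tanβl)
     = 65.3·(223 + j13.9)/(65.3 + j47.4)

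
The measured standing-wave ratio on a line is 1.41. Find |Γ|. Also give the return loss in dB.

|Γ| ≈ 0.17; return loss ≈ 15.4 dB

|Γ| = (S − 1)/(S + 1) = (1.41 − 1)/(1.41 + 1) = 0.41/2.41
RL = −20·log₁₀|Γ| = −20·log₁₀(0.17)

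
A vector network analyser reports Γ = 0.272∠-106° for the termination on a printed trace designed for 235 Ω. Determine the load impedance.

Z_L ≈ 178 − j100 Ω

Z_L = Z_0·(1 + Γ)/(1 − Γ) = 235·(0.925 − j0.261)/(1.07 + j0.261)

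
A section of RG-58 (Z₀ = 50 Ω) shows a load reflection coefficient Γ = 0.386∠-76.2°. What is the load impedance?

Z_L ≈ 44.1 − j38.9 Ω

Z_L = Z_0·(1 + Γ)/(1 − Γ) = 50·(1.09 − j0.375)/(0.908 + j0.375)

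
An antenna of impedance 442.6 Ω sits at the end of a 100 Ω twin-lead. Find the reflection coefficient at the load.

Γ = 0.631

Γ = (Z_L − Z_0)/(Z_L + Z_0) = (442.6 − 100)/(442.6 + 100) = 342.6/542.6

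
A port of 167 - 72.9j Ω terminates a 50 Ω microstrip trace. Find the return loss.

Γ = (117 − j72.9)/(217 − j72.9), |Γ| = 0.602
RL = −20·log₁₀|Γ| = −20·log₁₀(0.602)

RL ≈ 4.41 dB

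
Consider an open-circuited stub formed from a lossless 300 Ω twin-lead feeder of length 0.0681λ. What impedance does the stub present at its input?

Z_in ≈ −j658 Ω

βl = 2π × 0.0681 = 24.5°
tan(βl) = 0.456
For an open-circuited stub, Z_in = −jZ_0·cot(βl) = −jZ_0/tan(βl)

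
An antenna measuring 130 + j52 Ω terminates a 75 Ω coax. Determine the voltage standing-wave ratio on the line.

VSWR ≈ 2.11

Γ = (Z_L − Z_0)/(Z_L + Z_0) = (55 + j52)/(205 + j52)
|Γ| = 75.7/211 = 0.358
VSWR = (1 + |Γ|)/(1 − |Γ|) = 1.36/0.642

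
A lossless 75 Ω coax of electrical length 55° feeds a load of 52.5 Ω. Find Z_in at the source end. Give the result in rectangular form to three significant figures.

tan(βl) = tan(55°) = 1.43
Z_in = Z_0·(Z_L + jZ_0·tanβl)/(Z_0 + jZ_L·tanβl)
     = 75·(52.5 + j107)/(75 + j75)

Z_in ≈ 79.8 + j27.3 Ω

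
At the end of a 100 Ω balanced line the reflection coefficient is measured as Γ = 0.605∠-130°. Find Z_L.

Z_L ≈ 29.6 − j43.2 Ω

Z_L = Z_0·(1 + Γ)/(1 − Γ) = 100·(0.611 − j0.463)/(1.39 + j0.463)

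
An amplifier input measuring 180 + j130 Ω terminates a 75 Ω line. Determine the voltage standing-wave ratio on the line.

Γ = (Z_L − Z_0)/(Z_L + Z_0) = (105 + j130)/(255 + j130)
|Γ| = 167/286 = 0.584
VSWR = (1 + |Γ|)/(1 − |Γ|) = 1.58/0.416

VSWR ≈ 3.81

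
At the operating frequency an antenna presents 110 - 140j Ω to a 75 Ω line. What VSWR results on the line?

Γ = (Z_L − Z_0)/(Z_L + Z_0) = (35 − j140)/(185 − j140)
|Γ| = 144/232 = 0.622
VSWR = (1 + |Γ|)/(1 − |Γ|) = 1.62/0.378

VSWR ≈ 4.29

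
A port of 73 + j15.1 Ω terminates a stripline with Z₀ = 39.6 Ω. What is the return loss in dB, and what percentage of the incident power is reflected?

Γ = (33.4 + j15.1)/(112.6 + j15.1), |Γ| = 0.323
RL = −20·log₁₀(0.323) = 9.83 dB
P_refl/P_inc = |Γ|² = 0.104

RL ≈ 9.83 dB; 10.4% of incident power reflected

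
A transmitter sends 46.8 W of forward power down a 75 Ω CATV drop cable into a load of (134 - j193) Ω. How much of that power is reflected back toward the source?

P_reflected ≈ 23.6 W

|Γ| = |(59 − j193)/(209 − j193)| = 0.709
|Γ|² = 0.503
P_refl = |Γ|²·P_inc = 23.6 W, P_del = (1 − |Γ|²)·P_inc = 23.2 W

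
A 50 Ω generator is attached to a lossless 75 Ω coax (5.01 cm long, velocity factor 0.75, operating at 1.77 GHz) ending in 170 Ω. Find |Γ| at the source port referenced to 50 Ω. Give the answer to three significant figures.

λ = v/f = 0.75·c / 1.77 GHz = 0.127 m
βl = 2π·l/λ = 2π × 0.394 = 142°
tan(βl) = -0.785
Z_in = Z_0·(Z_L + jZ_0·tanβl)/(Z_0 + jZ_L·tanβl) = 66 + j58.5 Ω
Γ_s = (Z_in − Z_s)/(Z_in + Z_s) = (16 + j58.5)/(116 + j58.5), |Γ_s| = 0.467

|Γ| ≈ 0.467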